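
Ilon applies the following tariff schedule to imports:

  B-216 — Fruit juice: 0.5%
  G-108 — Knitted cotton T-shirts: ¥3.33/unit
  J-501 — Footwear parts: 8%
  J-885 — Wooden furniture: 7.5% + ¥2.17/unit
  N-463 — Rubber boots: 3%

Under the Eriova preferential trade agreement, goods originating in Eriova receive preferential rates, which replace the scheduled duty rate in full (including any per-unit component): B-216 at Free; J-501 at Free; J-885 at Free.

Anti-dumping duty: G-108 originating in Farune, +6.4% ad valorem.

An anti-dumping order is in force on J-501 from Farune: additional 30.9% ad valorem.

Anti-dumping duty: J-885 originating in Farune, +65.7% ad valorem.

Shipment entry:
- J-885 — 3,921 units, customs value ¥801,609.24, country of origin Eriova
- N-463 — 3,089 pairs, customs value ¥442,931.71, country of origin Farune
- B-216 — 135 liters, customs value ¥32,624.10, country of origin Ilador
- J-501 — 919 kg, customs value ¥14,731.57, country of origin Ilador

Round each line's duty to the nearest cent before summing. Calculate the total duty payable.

Line 1 (J-885, Eriova, 3,921 units, ¥801,609.24):
Base rate for J-885 is 7.5% + ¥2.17/unit.
Origin Eriova qualifies under the Ilon–Eriova agreement and J-885 is covered: preferential rate Free applies instead.
The additional-duty order on J-885 targets Farune, not Eriova; it does not apply.
Duty = ¥801,609.24 × 0% = ¥0.00.
Line 2 (N-463, Farune, 3,089 pairs, ¥442,931.71):
Base rate for N-463 is 3%.
Duty = ¥442,931.71 × 3% = ¥13,287.95.
Line 3 (B-216, Ilador, 135 liters, ¥32,624.10):
Base rate for B-216 is 0.5%.
B-216 has an FTA preferential rate, but origin Ilador is not Eriova; base rate stands.
Duty = ¥32,624.10 × 0.5% = ¥163.12.
Line 4 (J-501, Ilador, 919 kg, ¥14,731.57):
Base rate for J-501 is 8%.
J-501 has an FTA preferential rate, but origin Ilador is not Eriova; base rate stands.
The additional-duty order on J-501 targets Farune, not Ilador; it does not apply.
Duty = ¥14,731.57 × 8% = ¥1,178.53.
Total = ¥0.00 + ¥13,287.95 + ¥163.12 + ¥1,178.53 = ¥14,629.60.

¥14,629.60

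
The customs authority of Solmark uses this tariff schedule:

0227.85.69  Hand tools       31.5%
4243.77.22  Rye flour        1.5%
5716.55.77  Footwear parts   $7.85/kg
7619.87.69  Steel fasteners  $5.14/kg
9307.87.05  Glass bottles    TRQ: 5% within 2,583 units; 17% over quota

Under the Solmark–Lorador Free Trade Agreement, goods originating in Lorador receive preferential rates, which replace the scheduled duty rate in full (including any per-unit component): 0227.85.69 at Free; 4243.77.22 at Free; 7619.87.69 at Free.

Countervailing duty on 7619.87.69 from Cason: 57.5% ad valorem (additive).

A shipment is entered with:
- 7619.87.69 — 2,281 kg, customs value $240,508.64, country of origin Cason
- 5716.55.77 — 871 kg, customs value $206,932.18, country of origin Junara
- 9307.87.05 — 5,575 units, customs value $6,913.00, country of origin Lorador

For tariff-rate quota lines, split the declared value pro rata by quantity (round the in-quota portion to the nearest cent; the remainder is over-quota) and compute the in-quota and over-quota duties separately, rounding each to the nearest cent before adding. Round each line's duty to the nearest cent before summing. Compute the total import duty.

Line 1 (7619.87.69, Cason, 2,281 kg, $240,508.64):
Base rate for 7619.87.69 is $5.14/kg.
7619.87.69 has an FTA preferential rate, but origin Cason is not Lorador; base rate stands.
Additional duty on 7619.87.69 from Cason: +57.5% ad valorem. Applied ad valorem rate = 57.5%.
Duty = $240,508.64 × 57.5% + 2,281 × $5.14 = $150,016.81.
Line 2 (5716.55.77, Junara, 871 kg, $206,932.18):
Base rate for 5716.55.77 is $7.85/kg.
Duty = 871 × $7.85 = $6,837.35.
Line 3 (9307.87.05, Lorador, 5,575 units, $6,913.00):
Code 9307.87.05 is under a tariff-rate quota (threshold 2,583 units). In-quota: 2,583 units at 5%; over-quota: 2,992 units at 17%.
Pro-rata value split: in-quota = $6,913.00 × 2,583/5,575 = $3,202.92; over-quota = $6,913.00 − $3,202.92 = $3,710.08.
In-quota duty = $3,202.92 × 5% = $160.15. Over-quota duty = $3,710.08 × 17% = $630.71.
Line duty = $160.15 + $630.71 = $790.86.
Total = $150,016.81 + $6,837.35 + $790.86 = $157,645.02.

$157,645.02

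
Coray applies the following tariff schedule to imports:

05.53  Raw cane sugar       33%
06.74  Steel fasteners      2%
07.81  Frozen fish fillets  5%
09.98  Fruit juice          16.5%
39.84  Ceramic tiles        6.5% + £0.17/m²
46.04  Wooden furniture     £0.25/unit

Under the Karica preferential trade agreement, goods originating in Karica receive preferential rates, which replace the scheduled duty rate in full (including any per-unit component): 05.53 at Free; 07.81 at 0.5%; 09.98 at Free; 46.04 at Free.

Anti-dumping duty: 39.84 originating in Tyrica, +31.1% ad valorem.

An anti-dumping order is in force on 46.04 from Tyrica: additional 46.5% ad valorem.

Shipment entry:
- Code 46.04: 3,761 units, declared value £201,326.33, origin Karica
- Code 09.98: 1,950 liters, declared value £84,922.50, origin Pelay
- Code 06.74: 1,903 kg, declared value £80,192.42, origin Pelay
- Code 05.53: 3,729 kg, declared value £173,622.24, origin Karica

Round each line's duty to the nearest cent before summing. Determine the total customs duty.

Line 1 (46.04, Karica, 3,761 units, £201,326.33):
Base rate for 46.04 is £0.25/unit.
Origin Karica qualifies under the Coray–Karica agreement and 46.04 is covered: preferential rate Free applies instead.
The additional-duty order on 46.04 targets Tyrica, not Karica; it does not apply.
Duty = £201,326.33 × 0% = £0.00.
Line 2 (09.98, Pelay, 1,950 liters, £84,922.50):
Base rate for 09.98 is 16.5%.
09.98 has an FTA preferential rate, but origin Pelay is not Karica; base rate stands.
Duty = £84,922.50 × 16.5% = £14,012.21.
Line 3 (06.74, Pelay, 1,903 kg, £80,192.42):
Base rate for 06.74 is 2%.
Duty = £80,192.42 × 2% = £1,603.85.
Line 4 (05.53, Karica, 3,729 kg, £173,622.24):
Base rate for 05.53 is 33%.
Origin Karica qualifies under the Coray–Karica agreement and 05.53 is covered: preferential rate Free applies instead.
Duty = £173,622.24 × 0% = £0.00.
Total = £0.00 + £14,012.21 + £1,603.85 + £0.00 = £15,616.06.

£15,616.06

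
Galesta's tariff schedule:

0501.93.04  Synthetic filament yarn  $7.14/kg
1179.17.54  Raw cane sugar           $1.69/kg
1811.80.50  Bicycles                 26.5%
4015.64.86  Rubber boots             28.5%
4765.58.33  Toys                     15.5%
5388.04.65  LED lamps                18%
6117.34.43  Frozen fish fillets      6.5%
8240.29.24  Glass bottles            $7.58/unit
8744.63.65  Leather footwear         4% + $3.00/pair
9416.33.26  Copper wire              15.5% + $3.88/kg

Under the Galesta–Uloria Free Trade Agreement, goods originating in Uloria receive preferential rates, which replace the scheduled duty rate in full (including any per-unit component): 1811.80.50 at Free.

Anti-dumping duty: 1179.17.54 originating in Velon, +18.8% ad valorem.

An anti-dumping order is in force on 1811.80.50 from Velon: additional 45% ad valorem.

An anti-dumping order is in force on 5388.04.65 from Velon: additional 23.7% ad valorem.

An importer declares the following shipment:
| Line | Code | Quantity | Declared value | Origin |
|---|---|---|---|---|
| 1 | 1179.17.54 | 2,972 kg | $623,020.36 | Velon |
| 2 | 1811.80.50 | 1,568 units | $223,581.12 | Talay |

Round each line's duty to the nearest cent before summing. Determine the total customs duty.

$181,399.51

Line 1 (1179.17.54, Velon, 2,972 kg, $623,020.36):
Base rate for 1179.17.54 is $1.69/kg.
Additional duty on 1179.17.54 from Velon: +18.8% ad valorem. Applied ad valorem rate = 18.8%.
Duty = $623,020.36 × 18.8% + 2,972 × $1.69 = $122,150.51.
Line 2 (1811.80.50, Talay, 1,568 units, $223,581.12):
Base rate for 1811.80.50 is 26.5%.
1811.80.50 has an FTA preferential rate, but origin Talay is not Uloria; base rate stands.
The additional-duty order on 1811.80.50 targets Velon, not Talay; it does not apply.
Duty = $223,581.12 × 26.5% = $59,249.00.
Total = $122,150.51 + $59,249.00 = $181,399.51.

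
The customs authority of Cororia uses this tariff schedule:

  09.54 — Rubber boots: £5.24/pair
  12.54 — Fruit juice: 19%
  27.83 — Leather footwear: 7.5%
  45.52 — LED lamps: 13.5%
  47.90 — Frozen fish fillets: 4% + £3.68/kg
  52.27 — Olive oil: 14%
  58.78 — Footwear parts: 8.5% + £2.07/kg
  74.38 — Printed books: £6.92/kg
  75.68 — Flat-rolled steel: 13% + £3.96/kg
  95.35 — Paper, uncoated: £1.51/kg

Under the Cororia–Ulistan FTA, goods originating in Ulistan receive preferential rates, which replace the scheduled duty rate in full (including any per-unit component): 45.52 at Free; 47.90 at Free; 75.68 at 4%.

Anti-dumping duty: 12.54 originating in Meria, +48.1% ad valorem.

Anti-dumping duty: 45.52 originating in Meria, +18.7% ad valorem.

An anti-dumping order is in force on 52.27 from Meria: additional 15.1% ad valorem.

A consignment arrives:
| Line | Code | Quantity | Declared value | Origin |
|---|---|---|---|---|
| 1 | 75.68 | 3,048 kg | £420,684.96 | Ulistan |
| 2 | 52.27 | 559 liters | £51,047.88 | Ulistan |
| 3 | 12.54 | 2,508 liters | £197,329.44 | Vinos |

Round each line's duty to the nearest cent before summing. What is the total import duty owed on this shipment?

Line 1 (75.68, Ulistan, 3,048 kg, £420,684.96):
Base rate for 75.68 is 13% + £3.96/kg.
Origin Ulistan qualifies under the Cororia–Ulistan agreement and 75.68 is covered: preferential rate 4% applies instead.
Duty = £420,684.96 × 4% = £16,827.40.
Line 2 (52.27, Ulistan, 559 liters, £51,047.88):
Base rate for 52.27 is 14%.
Origin Ulistan is the FTA partner but 52.27 is not on the preference list; base rate stands.
The additional-duty order on 52.27 targets Meria, not Ulistan; it does not apply.
Duty = £51,047.88 × 14% = £7,146.70.
Line 3 (12.54, Vinos, 2,508 liters, £197,329.44):
Base rate for 12.54 is 19%.
The additional-duty order on 12.54 targets Meria, not Vinos; it does not apply.
Duty = £197,329.44 × 19% = £37,492.59.
Total = £16,827.40 + £7,146.70 + £37,492.59 = £61,466.69.

£61,466.69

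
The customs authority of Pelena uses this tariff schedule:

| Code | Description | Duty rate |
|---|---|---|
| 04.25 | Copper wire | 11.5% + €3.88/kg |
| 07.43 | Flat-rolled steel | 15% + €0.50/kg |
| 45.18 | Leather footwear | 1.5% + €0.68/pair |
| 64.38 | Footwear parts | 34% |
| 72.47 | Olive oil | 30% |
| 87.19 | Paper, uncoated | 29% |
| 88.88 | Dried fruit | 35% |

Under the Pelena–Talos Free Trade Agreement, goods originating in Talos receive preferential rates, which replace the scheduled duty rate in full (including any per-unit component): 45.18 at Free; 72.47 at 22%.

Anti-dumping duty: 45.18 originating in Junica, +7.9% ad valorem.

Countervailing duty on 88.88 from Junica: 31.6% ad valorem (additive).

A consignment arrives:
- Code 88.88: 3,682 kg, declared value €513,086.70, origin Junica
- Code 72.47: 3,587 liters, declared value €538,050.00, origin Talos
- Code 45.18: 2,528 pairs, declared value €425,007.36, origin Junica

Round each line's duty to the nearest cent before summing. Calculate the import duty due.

Line 1 (88.88, Junica, 3,682 kg, €513,086.70):
Base rate for 88.88 is 35%.
Additional duty on 88.88 from Junica: +31.6%. Applied ad valorem rate: 35% + 31.6% = 66.6%.
Duty = €513,086.70 × 66.6% = €341,715.74.
Line 2 (72.47, Talos, 3,587 liters, €538,050.00):
Base rate for 72.47 is 30%.
Origin Talos qualifies under the Pelena–Talos agreement and 72.47 is covered: preferential rate 22% applies instead.
Duty = €538,050.00 × 22% = €118,371.00.
Line 3 (45.18, Junica, 2,528 pairs, €425,007.36):
Base rate for 45.18 is 1.5% + €0.68/pair.
45.18 has an FTA preferential rate, but origin Junica is not Talos; base rate stands.
Additional duty on 45.18 from Junica: +7.9%. Applied ad valorem rate: 1.5% + 7.9% = 9.4%.
Duty = €425,007.36 × 9.4% + 2,528 × €0.68 = €41,669.73.
Total = €341,715.74 + €118,371.00 + €41,669.73 = €501,756.47.

€501,756.47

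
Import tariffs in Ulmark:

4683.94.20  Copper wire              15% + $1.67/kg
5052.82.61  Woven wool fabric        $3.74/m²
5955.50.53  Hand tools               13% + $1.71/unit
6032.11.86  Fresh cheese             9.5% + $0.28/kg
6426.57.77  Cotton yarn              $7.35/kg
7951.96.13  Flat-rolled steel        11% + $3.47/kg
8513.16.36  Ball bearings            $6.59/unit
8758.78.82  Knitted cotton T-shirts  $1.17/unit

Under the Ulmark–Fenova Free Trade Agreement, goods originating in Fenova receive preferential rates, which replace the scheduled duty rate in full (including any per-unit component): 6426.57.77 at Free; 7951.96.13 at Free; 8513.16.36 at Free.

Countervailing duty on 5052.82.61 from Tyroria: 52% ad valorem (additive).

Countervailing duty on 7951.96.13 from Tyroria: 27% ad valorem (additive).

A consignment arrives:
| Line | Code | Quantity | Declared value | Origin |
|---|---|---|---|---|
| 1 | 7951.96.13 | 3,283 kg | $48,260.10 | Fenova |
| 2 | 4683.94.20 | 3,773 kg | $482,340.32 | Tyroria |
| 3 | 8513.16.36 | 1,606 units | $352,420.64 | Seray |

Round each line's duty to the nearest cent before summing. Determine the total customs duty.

Line 1 (7951.96.13, Fenova, 3,283 kg, $48,260.10):
Base rate for 7951.96.13 is 11% + $3.47/kg.
Origin Fenova qualifies under the Ulmark–Fenova agreement and 7951.96.13 is covered: preferential rate Free applies instead.
The additional-duty order on 7951.96.13 targets Tyroria, not Fenova; it does not apply.
Duty = $48,260.10 × 0% = $0.00.
Line 2 (4683.94.20, Tyroria, 3,773 kg, $482,340.32):
Base rate for 4683.94.20 is 15% + $1.67/kg.
Duty = $482,340.32 × 15% + 3,773 × $1.67 = $78,651.96.
Line 3 (8513.16.36, Seray, 1,606 units, $352,420.64):
Base rate for 8513.16.36 is $6.59/unit.
8513.16.36 has an FTA preferential rate, but origin Seray is not Fenova; base rate stands.
Duty = 1,606 × $6.59 = $10,583.54.
Total = $0.00 + $78,651.96 + $10,583.54 = $89,235.50.

$89,235.50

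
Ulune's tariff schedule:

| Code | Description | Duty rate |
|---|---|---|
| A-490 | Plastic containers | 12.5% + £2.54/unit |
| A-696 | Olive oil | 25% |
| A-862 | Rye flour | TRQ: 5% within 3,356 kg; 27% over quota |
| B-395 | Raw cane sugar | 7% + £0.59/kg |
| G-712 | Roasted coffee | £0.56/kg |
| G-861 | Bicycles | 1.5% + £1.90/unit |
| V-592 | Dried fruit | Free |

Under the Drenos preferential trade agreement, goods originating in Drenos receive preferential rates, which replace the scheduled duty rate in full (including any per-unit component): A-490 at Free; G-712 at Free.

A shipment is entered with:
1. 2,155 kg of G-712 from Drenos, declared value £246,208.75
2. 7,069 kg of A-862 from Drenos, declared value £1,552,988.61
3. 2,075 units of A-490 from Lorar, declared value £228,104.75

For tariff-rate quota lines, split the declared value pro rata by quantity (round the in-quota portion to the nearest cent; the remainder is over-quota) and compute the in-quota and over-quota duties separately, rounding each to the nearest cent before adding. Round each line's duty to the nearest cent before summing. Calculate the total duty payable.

£290,888.99

Line 1 (G-712, Drenos, 2,155 kg, £246,208.75):
Base rate for G-712 is £0.56/kg.
Origin Drenos qualifies under the Ulune–Drenos agreement and G-712 is covered: preferential rate Free applies instead.
Duty = £246,208.75 × 0% = £0.00.
Line 2 (A-862, Drenos, 7,069 kg, £1,552,988.61):
Code A-862 is under a tariff-rate quota (threshold 3,356 kg). In-quota: 3,356 kg at 5%; over-quota: 3,713 kg at 27%.
Pro-rata value split: in-quota = £1,552,988.61 × 3,356/7,069 = £737,279.64; over-quota = £1,552,988.61 − £737,279.64 = £815,708.97.
In-quota duty = £737,279.64 × 5% = £36,863.98. Over-quota duty = £815,708.97 × 27% = £220,241.42.
Line duty = £36,863.98 + £220,241.42 = £257,105.40.
Line 3 (A-490, Lorar, 2,075 units, £228,104.75):
Base rate for A-490 is 12.5% + £2.54/unit.
A-490 has an FTA preferential rate, but origin Lorar is not Drenos; base rate stands.
Duty = £228,104.75 × 12.5% + 2,075 × £2.54 = £33,783.59.
Total = £0.00 + £257,105.40 + £33,783.59 = £290,888.99.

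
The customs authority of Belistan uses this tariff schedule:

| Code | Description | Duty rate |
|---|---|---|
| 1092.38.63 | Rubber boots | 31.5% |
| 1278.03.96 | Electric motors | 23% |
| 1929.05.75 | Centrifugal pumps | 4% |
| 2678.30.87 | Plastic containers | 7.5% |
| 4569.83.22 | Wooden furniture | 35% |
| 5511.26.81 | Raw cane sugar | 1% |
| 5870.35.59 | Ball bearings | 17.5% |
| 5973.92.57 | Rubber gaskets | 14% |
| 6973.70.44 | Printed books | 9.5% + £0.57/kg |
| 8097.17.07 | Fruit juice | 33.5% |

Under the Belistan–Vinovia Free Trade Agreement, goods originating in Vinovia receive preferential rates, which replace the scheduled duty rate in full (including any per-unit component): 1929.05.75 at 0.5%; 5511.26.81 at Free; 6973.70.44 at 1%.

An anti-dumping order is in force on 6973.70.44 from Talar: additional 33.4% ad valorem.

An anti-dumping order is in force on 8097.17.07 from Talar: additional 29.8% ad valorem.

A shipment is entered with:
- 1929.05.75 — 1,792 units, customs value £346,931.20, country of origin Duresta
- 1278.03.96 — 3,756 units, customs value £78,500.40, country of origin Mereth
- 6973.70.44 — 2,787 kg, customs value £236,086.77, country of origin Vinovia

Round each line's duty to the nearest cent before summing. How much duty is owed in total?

£34,293.21

Line 1 (1929.05.75, Duresta, 1,792 units, £346,931.20):
Base rate for 1929.05.75 is 4%.
1929.05.75 has an FTA preferential rate, but origin Duresta is not Vinovia; base rate stands.
Duty = £346,931.20 × 4% = £13,877.25.
Line 2 (1278.03.96, Mereth, 3,756 units, £78,500.40):
Base rate for 1278.03.96 is 23%.
Duty = £78,500.40 × 23% = £18,055.09.
Line 3 (6973.70.44, Vinovia, 2,787 kg, £236,086.77):
Base rate for 6973.70.44 is 9.5% + £0.57/kg.
Origin Vinovia qualifies under the Belistan–Vinovia agreement and 6973.70.44 is covered: preferential rate 1% applies instead.
The additional-duty order on 6973.70.44 targets Talar, not Vinovia; it does not apply.
Duty = £236,086.77 × 1% = £2,360.87.
Total = £13,877.25 + £18,055.09 + £2,360.87 = £34,293.21.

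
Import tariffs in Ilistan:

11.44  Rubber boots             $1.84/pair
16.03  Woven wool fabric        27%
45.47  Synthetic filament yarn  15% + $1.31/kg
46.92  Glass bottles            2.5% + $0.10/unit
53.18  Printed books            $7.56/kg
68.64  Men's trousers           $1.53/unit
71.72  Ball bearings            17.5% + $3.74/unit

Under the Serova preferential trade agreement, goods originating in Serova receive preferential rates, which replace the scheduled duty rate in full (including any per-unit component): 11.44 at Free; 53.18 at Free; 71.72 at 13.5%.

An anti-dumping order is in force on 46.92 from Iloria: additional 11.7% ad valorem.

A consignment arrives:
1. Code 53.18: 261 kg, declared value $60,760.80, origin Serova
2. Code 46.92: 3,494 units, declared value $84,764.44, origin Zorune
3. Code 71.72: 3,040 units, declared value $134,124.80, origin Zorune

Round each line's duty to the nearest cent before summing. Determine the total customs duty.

$37,309.95

Line 1 (53.18, Serova, 261 kg, $60,760.80):
Base rate for 53.18 is $7.56/kg.
Origin Serova qualifies under the Ilistan–Serova agreement and 53.18 is covered: preferential rate Free applies instead.
Duty = $60,760.80 × 0% = $0.00.
Line 2 (46.92, Zorune, 3,494 units, $84,764.44):
Base rate for 46.92 is 2.5% + $0.10/unit.
The additional-duty order on 46.92 targets Iloria, not Zorune; it does not apply.
Duty = $84,764.44 × 2.5% + 3,494 × $0.10 = $2,468.51.
Line 3 (71.72, Zorune, 3,040 units, $134,124.80):
Base rate for 71.72 is 17.5% + $3.74/unit.
71.72 has an FTA preferential rate, but origin Zorune is not Serova; base rate stands.
Duty = $134,124.80 × 17.5% + 3,040 × $3.74 = $34,841.44.
Total = $0.00 + $2,468.51 + $34,841.44 = $37,309.95.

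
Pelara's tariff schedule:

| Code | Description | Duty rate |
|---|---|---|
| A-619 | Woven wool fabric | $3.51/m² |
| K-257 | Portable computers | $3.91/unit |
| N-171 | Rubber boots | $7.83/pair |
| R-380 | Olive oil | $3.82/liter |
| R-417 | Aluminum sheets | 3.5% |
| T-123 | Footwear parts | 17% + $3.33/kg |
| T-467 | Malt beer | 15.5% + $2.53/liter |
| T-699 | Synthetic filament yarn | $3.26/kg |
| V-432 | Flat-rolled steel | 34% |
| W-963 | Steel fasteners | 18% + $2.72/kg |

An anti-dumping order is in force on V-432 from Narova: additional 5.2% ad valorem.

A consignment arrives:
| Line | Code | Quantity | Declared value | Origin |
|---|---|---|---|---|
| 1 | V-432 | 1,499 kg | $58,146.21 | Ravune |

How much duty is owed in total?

$19,769.71

Line 1 (V-432, Ravune, 1,499 kg, $58,146.21):
Base rate for V-432 is 34%.
The additional-duty order on V-432 targets Narova, not Ravune; it does not apply.
Duty = $58,146.21 × 34% = $19,769.71.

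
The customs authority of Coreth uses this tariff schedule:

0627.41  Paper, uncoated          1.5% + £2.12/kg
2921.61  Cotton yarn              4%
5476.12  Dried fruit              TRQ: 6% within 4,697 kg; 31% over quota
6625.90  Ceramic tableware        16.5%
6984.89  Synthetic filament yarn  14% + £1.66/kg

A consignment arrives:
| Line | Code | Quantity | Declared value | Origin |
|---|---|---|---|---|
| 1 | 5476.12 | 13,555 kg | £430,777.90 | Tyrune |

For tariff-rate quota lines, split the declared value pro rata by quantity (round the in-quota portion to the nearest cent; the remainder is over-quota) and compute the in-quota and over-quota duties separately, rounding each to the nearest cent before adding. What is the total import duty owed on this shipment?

£96,223.48

Line 1 (5476.12, Tyrune, 13,555 kg, £430,777.90):
Code 5476.12 is under a tariff-rate quota (threshold 4,697 kg). In-quota: 4,697 kg at 6%; over-quota: 8,858 kg at 31%.
Pro-rata value split: in-quota = £430,777.90 × 4,697/13,555 = £149,270.66; over-quota = £430,777.90 − £149,270.66 = £281,507.24.
In-quota duty = £149,270.66 × 6% = £8,956.24. Over-quota duty = £281,507.24 × 31% = £87,267.24.
Line duty = £8,956.24 + £87,267.24 = £96,223.48.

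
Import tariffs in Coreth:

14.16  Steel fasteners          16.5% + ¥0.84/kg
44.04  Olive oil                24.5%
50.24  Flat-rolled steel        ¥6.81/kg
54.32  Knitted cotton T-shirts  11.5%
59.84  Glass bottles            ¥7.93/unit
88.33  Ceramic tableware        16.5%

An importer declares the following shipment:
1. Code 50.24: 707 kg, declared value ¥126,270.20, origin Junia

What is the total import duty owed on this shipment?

Line 1 (50.24, Junia, 707 kg, ¥126,270.20):
Base rate for 50.24 is ¥6.81/kg.
Duty = 707 × ¥6.81 = ¥4,814.67.

¥4,814.67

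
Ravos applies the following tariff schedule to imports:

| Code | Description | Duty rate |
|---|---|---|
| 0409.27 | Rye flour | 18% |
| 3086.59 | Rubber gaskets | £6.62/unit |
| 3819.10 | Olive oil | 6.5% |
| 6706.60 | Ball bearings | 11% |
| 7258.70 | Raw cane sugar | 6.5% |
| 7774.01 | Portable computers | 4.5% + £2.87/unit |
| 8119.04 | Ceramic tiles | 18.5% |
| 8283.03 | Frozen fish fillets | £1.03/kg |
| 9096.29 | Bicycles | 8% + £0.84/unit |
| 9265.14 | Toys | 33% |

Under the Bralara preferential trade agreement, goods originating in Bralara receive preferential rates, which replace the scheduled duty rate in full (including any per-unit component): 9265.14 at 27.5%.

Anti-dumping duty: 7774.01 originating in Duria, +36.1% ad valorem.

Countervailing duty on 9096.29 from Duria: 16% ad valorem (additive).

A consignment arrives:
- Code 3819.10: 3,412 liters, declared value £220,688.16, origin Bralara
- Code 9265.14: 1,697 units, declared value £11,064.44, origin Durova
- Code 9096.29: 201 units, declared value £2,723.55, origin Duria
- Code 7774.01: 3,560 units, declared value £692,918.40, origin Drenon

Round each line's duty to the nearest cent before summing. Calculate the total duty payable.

Line 1 (3819.10, Bralara, 3,412 liters, £220,688.16):
Base rate for 3819.10 is 6.5%.
Origin Bralara is the FTA partner but 3819.10 is not on the preference list; base rate stands.
Duty = £220,688.16 × 6.5% = £14,344.73.
Line 2 (9265.14, Durova, 1,697 units, £11,064.44):
Base rate for 9265.14 is 33%.
9265.14 has an FTA preferential rate, but origin Durova is not Bralara; base rate stands.
Duty = £11,064.44 × 33% = £3,651.27.
Line 3 (9096.29, Duria, 201 units, £2,723.55):
Base rate for 9096.29 is 8% + £0.84/unit.
Additional duty on 9096.29 from Duria: +16%. Applied ad valorem rate: 8% + 16% = 24%.
Duty = £2,723.55 × 24% + 201 × £0.84 = £822.49.
Line 4 (7774.01, Drenon, 3,560 units, £692,918.40):
Base rate for 7774.01 is 4.5% + £2.87/unit.
The additional-duty order on 7774.01 targets Duria, not Drenon; it does not apply.
Duty = £692,918.40 × 4.5% + 3,560 × £2.87 = £41,398.53.
Total = £14,344.73 + £3,651.27 + £822.49 + £41,398.53 = £60,217.02.

£60,217.02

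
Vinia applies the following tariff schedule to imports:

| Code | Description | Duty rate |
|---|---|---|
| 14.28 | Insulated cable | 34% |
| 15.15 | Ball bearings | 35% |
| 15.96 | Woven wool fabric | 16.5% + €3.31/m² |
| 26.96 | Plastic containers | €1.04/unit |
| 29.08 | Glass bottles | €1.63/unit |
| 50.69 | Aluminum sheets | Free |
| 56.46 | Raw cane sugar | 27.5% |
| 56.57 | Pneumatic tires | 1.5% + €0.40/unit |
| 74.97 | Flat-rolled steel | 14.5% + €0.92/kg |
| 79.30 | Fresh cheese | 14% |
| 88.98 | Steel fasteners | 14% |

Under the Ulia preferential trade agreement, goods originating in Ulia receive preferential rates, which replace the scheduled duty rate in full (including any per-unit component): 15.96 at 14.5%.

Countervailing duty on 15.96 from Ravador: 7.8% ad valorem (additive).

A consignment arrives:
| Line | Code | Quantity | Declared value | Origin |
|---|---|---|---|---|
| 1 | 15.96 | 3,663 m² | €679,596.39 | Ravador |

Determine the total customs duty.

Line 1 (15.96, Ravador, 3,663 m², €679,596.39):
Base rate for 15.96 is 16.5% + €3.31/m².
15.96 has an FTA preferential rate, but origin Ravador is not Ulia; base rate stands.
Additional duty on 15.96 from Ravador: +7.8%. Applied ad valorem rate: 16.5% + 7.8% = 24.3%.
Duty = €679,596.39 × 24.3% + 3,663 × €3.31 = €177,266.45.

€177,266.45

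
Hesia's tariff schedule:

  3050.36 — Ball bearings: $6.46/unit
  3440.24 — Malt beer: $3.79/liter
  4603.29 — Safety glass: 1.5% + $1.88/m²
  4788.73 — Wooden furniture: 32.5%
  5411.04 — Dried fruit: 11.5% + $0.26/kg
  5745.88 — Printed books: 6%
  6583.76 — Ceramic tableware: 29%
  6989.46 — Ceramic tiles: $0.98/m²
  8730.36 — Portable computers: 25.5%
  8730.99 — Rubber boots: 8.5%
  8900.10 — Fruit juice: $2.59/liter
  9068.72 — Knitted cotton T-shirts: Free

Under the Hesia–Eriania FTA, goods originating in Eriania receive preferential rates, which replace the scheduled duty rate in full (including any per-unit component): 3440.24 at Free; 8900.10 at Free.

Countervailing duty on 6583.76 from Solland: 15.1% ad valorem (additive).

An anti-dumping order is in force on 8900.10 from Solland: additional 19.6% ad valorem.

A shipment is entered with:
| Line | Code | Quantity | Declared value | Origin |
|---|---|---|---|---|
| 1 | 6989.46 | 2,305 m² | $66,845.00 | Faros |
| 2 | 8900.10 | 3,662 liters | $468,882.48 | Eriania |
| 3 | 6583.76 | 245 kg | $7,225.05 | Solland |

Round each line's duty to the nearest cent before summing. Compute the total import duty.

$5,445.15

Line 1 (6989.46, Faros, 2,305 m², $66,845.00):
Base rate for 6989.46 is $0.98/m².
Duty = 2,305 × $0.98 = $2,258.90.
Line 2 (8900.10, Eriania, 3,662 liters, $468,882.48):
Base rate for 8900.10 is $2.59/liter.
Origin Eriania qualifies under the Hesia–Eriania agreement and 8900.10 is covered: preferential rate Free applies instead.
The additional-duty order on 8900.10 targets Solland, not Eriania; it does not apply.
Duty = $468,882.48 × 0% = $0.00.
Line 3 (6583.76, Solland, 245 kg, $7,225.05):
Base rate for 6583.76 is 29%.
Additional duty on 6583.76 from Solland: +15.1%. Applied ad valorem rate: 29% + 15.1% = 44.1%.
Duty = $7,225.05 × 44.1% = $3,186.25.
Total = $2,258.90 + $0.00 + $3,186.25 = $5,445.15.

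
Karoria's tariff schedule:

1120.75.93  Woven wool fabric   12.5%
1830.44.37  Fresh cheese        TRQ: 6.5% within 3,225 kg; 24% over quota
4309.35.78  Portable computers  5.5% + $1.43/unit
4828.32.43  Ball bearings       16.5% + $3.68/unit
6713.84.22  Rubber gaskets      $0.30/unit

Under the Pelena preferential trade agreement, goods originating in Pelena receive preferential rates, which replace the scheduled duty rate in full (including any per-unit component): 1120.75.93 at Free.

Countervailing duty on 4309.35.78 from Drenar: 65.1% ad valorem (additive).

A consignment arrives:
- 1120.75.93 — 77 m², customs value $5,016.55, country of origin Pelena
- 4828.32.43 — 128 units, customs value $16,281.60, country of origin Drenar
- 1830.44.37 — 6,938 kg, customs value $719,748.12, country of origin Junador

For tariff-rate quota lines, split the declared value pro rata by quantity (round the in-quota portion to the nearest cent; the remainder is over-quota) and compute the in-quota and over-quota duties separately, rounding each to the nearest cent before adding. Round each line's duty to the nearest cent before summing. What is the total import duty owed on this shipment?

Line 1 (1120.75.93, Pelena, 77 m², $5,016.55):
Base rate for 1120.75.93 is 12.5%.
Origin Pelena qualifies under the Karoria–Pelena agreement and 1120.75.93 is covered: preferential rate Free applies instead.
Duty = $5,016.55 × 0% = $0.00.
Line 2 (4828.32.43, Drenar, 128 units, $16,281.60):
Base rate for 4828.32.43 is 16.5% + $3.68/unit.
Duty = $16,281.60 × 16.5% + 128 × $3.68 = $3,157.50.
Line 3 (1830.44.37, Junador, 6,938 kg, $719,748.12):
Code 1830.44.37 is under a tariff-rate quota (threshold 3,225 kg). In-quota: 3,225 kg at 6.5%; over-quota: 3,713 kg at 24%.
Pro-rata value split: in-quota = $719,748.12 × 3,225/6,938 = $334,561.50; over-quota = $719,748.12 − $334,561.50 = $385,186.62.
In-quota duty = $334,561.50 × 6.5% = $21,746.50. Over-quota duty = $385,186.62 × 24% = $92,444.79.
Line duty = $21,746.50 + $92,444.79 = $114,191.29.
Total = $0.00 + $3,157.50 + $114,191.29 = $117,348.79.

$117,348.79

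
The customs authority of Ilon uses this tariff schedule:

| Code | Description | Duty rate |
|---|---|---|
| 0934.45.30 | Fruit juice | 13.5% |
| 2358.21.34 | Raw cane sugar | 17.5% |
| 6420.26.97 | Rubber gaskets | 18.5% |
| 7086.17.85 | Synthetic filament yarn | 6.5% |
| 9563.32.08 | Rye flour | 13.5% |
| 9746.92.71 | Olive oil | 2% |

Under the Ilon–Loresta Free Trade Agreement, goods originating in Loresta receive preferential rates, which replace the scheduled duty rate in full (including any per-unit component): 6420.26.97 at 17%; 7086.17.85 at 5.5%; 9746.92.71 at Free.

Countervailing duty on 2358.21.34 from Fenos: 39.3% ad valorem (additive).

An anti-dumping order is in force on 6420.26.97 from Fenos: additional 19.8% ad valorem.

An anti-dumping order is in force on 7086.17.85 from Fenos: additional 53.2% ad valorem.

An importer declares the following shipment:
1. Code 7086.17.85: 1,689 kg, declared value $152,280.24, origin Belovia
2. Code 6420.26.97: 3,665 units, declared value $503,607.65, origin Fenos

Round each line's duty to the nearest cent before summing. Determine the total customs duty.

$202,779.95

Line 1 (7086.17.85, Belovia, 1,689 kg, $152,280.24):
Base rate for 7086.17.85 is 6.5%.
7086.17.85 has an FTA preferential rate, but origin Belovia is not Loresta; base rate stands.
The additional-duty order on 7086.17.85 targets Fenos, not Belovia; it does not apply.
Duty = $152,280.24 × 6.5% = $9,898.22.
Line 2 (6420.26.97, Fenos, 3,665 units, $503,607.65):
Base rate for 6420.26.97 is 18.5%.
6420.26.97 has an FTA preferential rate, but origin Fenos is not Loresta; base rate stands.
Additional duty on 6420.26.97 from Fenos: +19.8%. Applied ad valorem rate: 18.5% + 19.8% = 38.3%.
Duty = $503,607.65 × 38.3% = $192,881.73.
Total = $9,898.22 + $192,881.73 = $202,779.95.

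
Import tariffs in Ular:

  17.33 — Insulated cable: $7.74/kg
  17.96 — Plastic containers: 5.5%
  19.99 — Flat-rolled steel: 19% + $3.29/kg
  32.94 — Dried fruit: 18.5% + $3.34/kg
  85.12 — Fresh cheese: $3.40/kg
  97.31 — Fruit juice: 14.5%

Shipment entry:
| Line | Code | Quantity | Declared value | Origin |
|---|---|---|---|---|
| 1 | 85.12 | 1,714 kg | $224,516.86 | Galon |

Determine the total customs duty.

$5,827.60

Line 1 (85.12, Galon, 1,714 kg, $224,516.86):
Base rate for 85.12 is $3.40/kg.
Duty = 1,714 × $3.40 = $5,827.60.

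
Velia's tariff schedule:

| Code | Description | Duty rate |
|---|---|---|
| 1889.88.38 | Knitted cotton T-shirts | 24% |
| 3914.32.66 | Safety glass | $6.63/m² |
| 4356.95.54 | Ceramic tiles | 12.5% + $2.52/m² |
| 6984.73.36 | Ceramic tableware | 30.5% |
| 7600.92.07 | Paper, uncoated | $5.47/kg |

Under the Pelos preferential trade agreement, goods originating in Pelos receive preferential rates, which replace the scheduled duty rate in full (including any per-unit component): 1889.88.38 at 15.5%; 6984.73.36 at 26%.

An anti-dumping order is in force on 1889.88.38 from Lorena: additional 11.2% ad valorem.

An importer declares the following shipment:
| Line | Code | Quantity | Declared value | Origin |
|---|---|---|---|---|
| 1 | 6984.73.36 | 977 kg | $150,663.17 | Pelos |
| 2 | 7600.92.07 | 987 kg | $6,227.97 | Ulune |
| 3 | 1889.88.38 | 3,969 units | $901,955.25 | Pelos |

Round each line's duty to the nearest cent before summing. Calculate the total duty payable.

Line 1 (6984.73.36, Pelos, 977 kg, $150,663.17):
Base rate for 6984.73.36 is 30.5%.
Origin Pelos qualifies under the Velia–Pelos agreement and 6984.73.36 is covered: preferential rate 26% applies instead.
Duty = $150,663.17 × 26% = $39,172.42.
Line 2 (7600.92.07, Ulune, 987 kg, $6,227.97):
Base rate for 7600.92.07 is $5.47/kg.
Duty = 987 × $5.47 = $5,398.89.
Line 3 (1889.88.38, Pelos, 3,969 units, $901,955.25):
Base rate for 1889.88.38 is 24%.
Origin Pelos qualifies under the Velia–Pelos agreement and 1889.88.38 is covered: preferential rate 15.5% applies instead.
The additional-duty order on 1889.88.38 targets Lorena, not Pelos; it does not apply.
Duty = $901,955.25 × 15.5% = $139,803.06.
Total = $39,172.42 + $5,398.89 + $139,803.06 = $184,374.37.

$184,374.37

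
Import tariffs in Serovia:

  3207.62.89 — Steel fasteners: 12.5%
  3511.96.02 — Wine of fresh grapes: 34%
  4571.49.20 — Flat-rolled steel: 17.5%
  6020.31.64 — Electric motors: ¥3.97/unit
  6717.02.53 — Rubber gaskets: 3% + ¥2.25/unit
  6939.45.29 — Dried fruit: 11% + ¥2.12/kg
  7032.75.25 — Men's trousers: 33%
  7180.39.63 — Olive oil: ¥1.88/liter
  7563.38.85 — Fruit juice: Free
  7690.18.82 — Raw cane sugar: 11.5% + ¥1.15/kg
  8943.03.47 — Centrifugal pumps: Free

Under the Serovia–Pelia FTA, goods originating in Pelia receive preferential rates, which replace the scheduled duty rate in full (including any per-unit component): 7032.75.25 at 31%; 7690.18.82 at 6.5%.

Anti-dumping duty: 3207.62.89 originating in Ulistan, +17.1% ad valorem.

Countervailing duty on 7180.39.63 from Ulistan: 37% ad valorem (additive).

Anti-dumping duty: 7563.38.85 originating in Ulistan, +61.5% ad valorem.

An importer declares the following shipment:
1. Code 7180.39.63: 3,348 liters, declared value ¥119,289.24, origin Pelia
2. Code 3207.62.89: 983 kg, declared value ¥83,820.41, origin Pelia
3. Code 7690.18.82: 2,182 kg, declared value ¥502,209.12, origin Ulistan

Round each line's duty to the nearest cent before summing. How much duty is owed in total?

¥77,035.14

Line 1 (7180.39.63, Pelia, 3,348 liters, ¥119,289.24):
Base rate for 7180.39.63 is ¥1.88/liter.
Origin Pelia is the FTA partner but 7180.39.63 is not on the preference list; base rate stands.
The additional-duty order on 7180.39.63 targets Ulistan, not Pelia; it does not apply.
Duty = 3,348 × ¥1.88 = ¥6,294.24.
Line 2 (3207.62.89, Pelia, 983 kg, ¥83,820.41):
Base rate for 3207.62.89 is 12.5%.
Origin Pelia is the FTA partner but 3207.62.89 is not on the preference list; base rate stands.
The additional-duty order on 3207.62.89 targets Ulistan, not Pelia; it does not apply.
Duty = ¥83,820.41 × 12.5% = ¥10,477.55.
Line 3 (7690.18.82, Ulistan, 2,182 kg, ¥502,209.12):
Base rate for 7690.18.82 is 11.5% + ¥1.15/kg.
7690.18.82 has an FTA preferential rate, but origin Ulistan is not Pelia; base rate stands.
Duty = ¥502,209.12 × 11.5% + 2,182 × ¥1.15 = ¥60,263.35.
Total = ¥6,294.24 + ¥10,477.55 + ¥60,263.35 = ¥77,035.14.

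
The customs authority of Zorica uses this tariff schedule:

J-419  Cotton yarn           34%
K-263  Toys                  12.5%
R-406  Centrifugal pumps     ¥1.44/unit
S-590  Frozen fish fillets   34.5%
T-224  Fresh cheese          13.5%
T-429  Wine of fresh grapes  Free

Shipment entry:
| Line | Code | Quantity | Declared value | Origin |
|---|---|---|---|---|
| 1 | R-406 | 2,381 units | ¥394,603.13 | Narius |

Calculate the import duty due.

¥3,428.64

Line 1 (R-406, Narius, 2,381 units, ¥394,603.13):
Base rate for R-406 is ¥1.44/unit.
Duty = 2,381 × ¥1.44 = ¥3,428.64.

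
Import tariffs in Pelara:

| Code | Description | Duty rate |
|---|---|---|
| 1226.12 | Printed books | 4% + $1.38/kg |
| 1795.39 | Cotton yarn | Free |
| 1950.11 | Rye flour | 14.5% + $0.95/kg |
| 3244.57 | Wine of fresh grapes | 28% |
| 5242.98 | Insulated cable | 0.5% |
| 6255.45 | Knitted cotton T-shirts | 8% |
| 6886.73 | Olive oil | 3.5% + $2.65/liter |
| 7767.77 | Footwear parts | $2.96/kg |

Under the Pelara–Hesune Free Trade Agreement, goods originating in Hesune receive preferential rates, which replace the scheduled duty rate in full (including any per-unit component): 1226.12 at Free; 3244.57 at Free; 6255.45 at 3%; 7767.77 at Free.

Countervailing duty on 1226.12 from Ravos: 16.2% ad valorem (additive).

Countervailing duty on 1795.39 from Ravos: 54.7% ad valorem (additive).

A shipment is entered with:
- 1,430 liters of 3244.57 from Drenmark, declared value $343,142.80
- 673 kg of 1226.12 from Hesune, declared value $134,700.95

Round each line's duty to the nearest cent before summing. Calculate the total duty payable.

Line 1 (3244.57, Drenmark, 1,430 liters, $343,142.80):
Base rate for 3244.57 is 28%.
3244.57 has an FTA preferential rate, but origin Drenmark is not Hesune; base rate stands.
Duty = $343,142.80 × 28% = $96,079.98.
Line 2 (1226.12, Hesune, 673 kg, $134,700.95):
Base rate for 1226.12 is 4% + $1.38/kg.
Origin Hesune qualifies under the Pelara–Hesune agreement and 1226.12 is covered: preferential rate Free applies instead.
The additional-duty order on 1226.12 targets Ravos, not Hesune; it does not apply.
Duty = $134,700.95 × 0% = $0.00.
Total = $96,079.98 + $0.00 = $96,079.98.

$96,079.98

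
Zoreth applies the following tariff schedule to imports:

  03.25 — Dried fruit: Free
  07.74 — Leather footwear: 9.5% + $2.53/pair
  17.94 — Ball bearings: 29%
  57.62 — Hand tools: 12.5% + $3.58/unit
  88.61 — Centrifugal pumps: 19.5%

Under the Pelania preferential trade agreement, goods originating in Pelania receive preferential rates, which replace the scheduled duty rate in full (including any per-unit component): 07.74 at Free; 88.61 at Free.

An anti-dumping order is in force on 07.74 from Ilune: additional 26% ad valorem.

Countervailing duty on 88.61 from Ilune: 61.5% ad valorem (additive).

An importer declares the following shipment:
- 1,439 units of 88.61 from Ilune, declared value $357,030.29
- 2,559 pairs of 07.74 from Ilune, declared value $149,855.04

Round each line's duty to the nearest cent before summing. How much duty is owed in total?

Line 1 (88.61, Ilune, 1,439 units, $357,030.29):
Base rate for 88.61 is 19.5%.
88.61 has an FTA preferential rate, but origin Ilune is not Pelania; base rate stands.
Additional duty on 88.61 from Ilune: +61.5%. Applied ad valorem rate: 19.5% + 61.5% = 81%.
Duty = $357,030.29 × 81% = $289,194.53.
Line 2 (07.74, Ilune, 2,559 pairs, $149,855.04):
Base rate for 07.74 is 9.5% + $2.53/pair.
07.74 has an FTA preferential rate, but origin Ilune is not Pelania; base rate stands.
Additional duty on 07.74 from Ilune: +26%. Applied ad valorem rate: 9.5% + 26% = 35.5%.
Duty = $149,855.04 × 35.5% + 2,559 × $2.53 = $59,672.81.
Total = $289,194.53 + $59,672.81 = $348,867.34.

$348,867.34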